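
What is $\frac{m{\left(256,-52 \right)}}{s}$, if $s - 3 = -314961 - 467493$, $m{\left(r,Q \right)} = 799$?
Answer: $- \frac{799}{782451} \approx -0.0010212$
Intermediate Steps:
$s = -782451$ ($s = 3 - 782454 = -782451$)
$\frac{m{\left(256,-52 \right)}}{s} = \frac{799}{-782451} = 799 \left(- \frac{1}{782451}\right) = - \frac{799}{782451}$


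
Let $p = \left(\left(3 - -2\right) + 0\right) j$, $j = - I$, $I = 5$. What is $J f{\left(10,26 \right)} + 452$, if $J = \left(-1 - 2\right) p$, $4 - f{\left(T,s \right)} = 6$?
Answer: $302$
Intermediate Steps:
$f{\left(T,s \right)} = -2$ ($f{\left(T,s \right)} = 4 - 6 = -2$)
$j = -5$ ($j = \left(-1\right) 5 = -5$)
$p = -25$ ($p = \left(\left(3 - -2\right) + 0\right) \left(-5\right) = \left(\left(3 + 2\right) + 0\right) \left(-5\right) = \left(5 + 0\right) \left(-5\right) = 5 \left(-5\right) = -25$)
$J = 75$ ($J = \left(-1 - 2\right) \left(-25\right) = \left(-3\right) \left(-25\right) = 75$)
$J f{\left(10,26 \right)} + 452 = 75 \left(-2\right) + 452 = -150 + 452 = 302$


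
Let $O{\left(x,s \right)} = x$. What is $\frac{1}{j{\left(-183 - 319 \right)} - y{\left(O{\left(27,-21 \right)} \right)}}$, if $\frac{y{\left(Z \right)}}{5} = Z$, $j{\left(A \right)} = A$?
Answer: $- \frac{1}{637} \approx -0.0015699$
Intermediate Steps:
$y{\left(Z \right)} = 5 Z$
$\frac{1}{j{\left(-183 - 319 \right)} - y{\left(O{\left(27,-21 \right)} \right)}} = \frac{1}{\left(-183 - 319\right) - 5 \cdot 27} = \frac{1}{-502 - 135} = \frac{1}{-637} = - \frac{1}{637}$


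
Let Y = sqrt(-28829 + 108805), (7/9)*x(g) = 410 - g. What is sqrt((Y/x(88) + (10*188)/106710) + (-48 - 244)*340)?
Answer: sqrt(-5980363790255628 + 291001727*sqrt(19994))/245433 ≈ 315.09*I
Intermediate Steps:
x(g) = 3690/7 - 9*g/7 (x(g) = 9*(410 - g)/7 = 3690/7 - 9*g/7)
Y = 2*sqrt(19994) (Y = sqrt(79976) = 2*sqrt(19994) ≈ 282.80)
sqrt((Y/x(88) + (10*188)/106710) + (-48 - 244)*340) = sqrt(((2*sqrt(19994))/(3690/7 - 9/7*88) + (10*188)/106710) + (-48 - 244)*340) = sqrt(((2*sqrt(19994))/(3690/7 - 792/7) + 1880*(1/106710)) - 292*340) = sqrt(((2*sqrt(19994))/414 + 188/10671) - 99280) = sqrt(((2*sqrt(19994))*(1/414) + 188/10671) - 99280) = sqrt((sqrt(19994)/207 + 188/10671) - 99280) = sqrt((188/10671 + sqrt(19994)/207) - 99280) = sqrt(-1059416692/10671 + sqrt(19994)/207)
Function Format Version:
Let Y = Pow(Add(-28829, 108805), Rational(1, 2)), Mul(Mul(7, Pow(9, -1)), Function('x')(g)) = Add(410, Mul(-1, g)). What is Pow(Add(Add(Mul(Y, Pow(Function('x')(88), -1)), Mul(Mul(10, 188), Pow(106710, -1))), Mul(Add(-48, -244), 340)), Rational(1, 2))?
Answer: Mul(Rational(1, 245433), Pow(Add(-5980363790255628, Mul(291001727, Pow(19994, Rational(1, 2)))), Rational(1, 2))) ≈ Mul(315.09, I)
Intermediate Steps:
Function('x')(g) = Add(Rational(3690, 7), Mul(Rational(-9, 7), g)) (Function('x')(g) = Mul(Rational(9, 7), Add(410, Mul(-1, g))) = Add(Rational(3690, 7), Mul(Rational(-9, 7), g)))
Y = Mul(2, Pow(19994, Rational(1, 2))) (Y = Pow(79976, Rational(1, 2)) = Mul(2, Pow(19994, Rational(1, 2))) ≈ 282.80)
Pow(Add(Add(Mul(Y, Pow(Function('x')(88), -1)), Mul(Mul(10, 188), Pow(106710, -1))), Mul(Add(-48, -244), 340)), Rational(1, 2)) = Pow(Add(Add(Mul(Mul(2, Pow(19994, Rational(1, 2))), Pow(Add(Rational(3690, 7), Mul(Rational(-9, 7), 88)), -1)), Mul(Mul(10, 188), Pow(106710, -1))), Mul(Add(-48, -244), 340)), Rational(1, 2)) = Pow(Add(Add(Mul(Mul(2, Pow(19994, Rational(1, 2))), Pow(Add(Rational(3690, 7), Rational(-792, 7)), -1)), Mul(1880, Rational(1, 106710))), Mul(-292, 340)), Rational(1, 2)) = Pow(Add(Add(Mul(Mul(2, Pow(19994, Rational(1, 2))), Pow(414, -1)), Rational(188, 10671)), -99280), Rational(1, 2)) = Pow(Add(Add(Mul(Mul(2, Pow(19994, Rational(1, 2))), Rational(1, 414)), Rational(188, 10671)), -99280), Rational(1, 2)) = Pow(Add(Add(Mul(Rational(1, 207), Pow(19994, Rational(1, 2))), Rational(188, 10671)), -99280), Rational(1, 2)) = Pow(Add(Add(Rational(188, 10671), Mul(Rational(1, 207), Pow(19994, Rational(1, 2)))), -99280), Rational(1, 2)) = Pow(Add(Rational(-1059416692, 10671), Mul(Rational(1, 207), Pow(19994, Rational(1, 2)))), Rational(1, 2))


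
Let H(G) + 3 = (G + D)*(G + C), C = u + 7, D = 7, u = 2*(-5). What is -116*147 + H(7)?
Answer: -16999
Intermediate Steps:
u = -10
C = -3 (C = -10 + 7 = -3)
H(G) = -3 + (-3 + G)*(7 + G) (H(G) = -3 + (G + 7)*(G - 3) = -3 + (7 + G)*(-3 + G) = -3 + (-3 + G)*(7 + G))
-116*147 + H(7) = -116*147 + (-24 + 7² + 4*7) = -17052 + (-24 + 49 + 28) = -17052 + 53 = -16999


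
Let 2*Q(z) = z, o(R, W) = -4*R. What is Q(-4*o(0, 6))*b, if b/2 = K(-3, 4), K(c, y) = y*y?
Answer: 0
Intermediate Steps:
Q(z) = z/2
K(c, y) = y²
b = 32 (b = 2*4² = 2*16 = 32)
Q(-4*o(0, 6))*b = ((-(-16)*0)/2)*32 = ((-4*0)/2)*32 = ((½)*0)*32 = 0*32 = 0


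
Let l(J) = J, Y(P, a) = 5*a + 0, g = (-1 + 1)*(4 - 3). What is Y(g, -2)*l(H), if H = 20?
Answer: -200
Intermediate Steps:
g = 0 (g = 0*1 = 0)
Y(P, a) = 5*a
Y(g, -2)*l(H) = (5*(-2))*20 = -10*20 = -200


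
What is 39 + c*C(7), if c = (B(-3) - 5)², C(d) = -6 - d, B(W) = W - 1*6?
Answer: -2509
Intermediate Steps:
B(W) = -6 + W (B(W) = W - 6 = -6 + W)
c = 196 (c = ((-6 - 3) - 5)² = (-9 - 5)² = (-14)² = 196)
39 + c*C(7) = 39 + 196*(-6 - 1*7) = 39 + 196*(-6 - 7) = 39 + 196*(-13) = 39 - 2548 = -2509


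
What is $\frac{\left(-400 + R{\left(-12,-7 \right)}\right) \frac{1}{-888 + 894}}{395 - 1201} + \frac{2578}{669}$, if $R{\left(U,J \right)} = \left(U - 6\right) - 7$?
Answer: $\frac{1416837}{359476} \approx 3.9414$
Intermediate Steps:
$R{\left(U,J \right)} = -13 + U$ ($R{\left(U,J \right)} = \left(-6 + U\right) - 7 = -13 + U$)
$\frac{\left(-400 + R{\left(-12,-7 \right)}\right) \frac{1}{-888 + 894}}{395 - 1201} + \frac{2578}{669} = \frac{\left(-400 - 25\right) \frac{1}{-888 + 894}}{395 - 1201} + \frac{2578}{669} = \frac{\left(-400 - 25\right) \frac{1}{6}}{395 - 1201} + 2578 \cdot \frac{1}{669} = \frac{\left(-425\right) \frac{1}{6}}{-806} + \frac{2578}{669} = \left(- \frac{425}{6}\right) \left(- \frac{1}{806}\right) + \frac{2578}{669} = \frac{425}{4836} + \frac{2578}{669} = \frac{1416837}{359476}$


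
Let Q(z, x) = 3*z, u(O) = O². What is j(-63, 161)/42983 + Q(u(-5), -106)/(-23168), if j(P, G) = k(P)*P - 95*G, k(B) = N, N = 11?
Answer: -373633709/995830144 ≈ -0.37520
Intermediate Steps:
k(B) = 11
j(P, G) = -95*G + 11*P (j(P, G) = 11*P - 95*G = -95*G + 11*P)
j(-63, 161)/42983 + Q(u(-5), -106)/(-23168) = (-95*161 + 11*(-63))/42983 + (3*(-5)²)/(-23168) = (-15295 - 693)*(1/42983) + (3*25)*(-1/23168) = -15988*1/42983 + 75*(-1/23168) = -15988/42983 - 75/23168 = -373633709/995830144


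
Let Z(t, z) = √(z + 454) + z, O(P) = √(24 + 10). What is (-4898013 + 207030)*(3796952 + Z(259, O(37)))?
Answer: -17811437283816 - 4690983*√34 - 4690983*√(454 + √34) ≈ -1.7812e+13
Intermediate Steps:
O(P) = √34
Z(t, z) = z + √(454 + z) (Z(t, z) = √(454 + z) + z = z + √(454 + z))
(-4898013 + 207030)*(3796952 + Z(259, O(37))) = (-4898013 + 207030)*(3796952 + (√34 + √(454 + √34))) = -4690983*(3796952 + √34 + √(454 + √34)) = -17811437283816 - 4690983*√34 - 4690983*√(454 + √34)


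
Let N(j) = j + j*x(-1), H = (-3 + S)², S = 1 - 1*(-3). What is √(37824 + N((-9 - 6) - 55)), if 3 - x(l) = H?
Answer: √37614 ≈ 193.94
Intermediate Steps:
S = 4 (S = 1 + 3 = 4)
H = 1 (H = (-3 + 4)² = 1² = 1)
x(l) = 2 (x(l) = 3 - 1*1 = 3 - 1 = 2)
N(j) = 3*j (N(j) = j + j*2 = j + 2*j = 3*j)
√(37824 + N((-9 - 6) - 55)) = √(37824 + 3*((-9 - 6) - 55)) = √(37824 + 3*(-15 - 55)) = √(37824 + 3*(-70)) = √(37824 - 210) = √37614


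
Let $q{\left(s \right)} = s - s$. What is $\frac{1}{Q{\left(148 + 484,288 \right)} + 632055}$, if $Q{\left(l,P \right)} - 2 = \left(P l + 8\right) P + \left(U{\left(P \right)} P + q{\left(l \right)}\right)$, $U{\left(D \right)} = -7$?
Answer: $\frac{1}{53052953} \approx 1.8849 \cdot 10^{-8}$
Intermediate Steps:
$q{\left(s \right)} = 0$
$Q{\left(l,P \right)} = 2 - 7 P + P \left(8 + P l\right)$ ($Q{\left(l,P \right)} = 2 + \left(\left(P l + 8\right) P + \left(- 7 P + 0\right)\right) = 2 + \left(\left(8 + P l\right) P - 7 P\right) = 2 + \left(P \left(8 + P l\right) - 7 P\right) = 2 + \left(- 7 P + P \left(8 + P l\right)\right) = 2 - 7 P + P \left(8 + P l\right)$)
$\frac{1}{Q{\left(148 + 484,288 \right)} + 632055} = \frac{1}{\left(2 + 288 + \left(148 + 484\right) 288^{2}\right) + 632055} = \frac{1}{\left(2 + 288 + 632 \cdot 82944\right) + 632055} = \frac{1}{\left(2 + 288 + 52420608\right) + 632055} = \frac{1}{52420898 + 632055} = \frac{1}{53052953}$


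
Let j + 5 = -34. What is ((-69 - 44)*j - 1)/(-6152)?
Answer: -2203/3076 ≈ -0.71619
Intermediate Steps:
j = -39 (j = -5 - 34 = -39)
((-69 - 44)*j - 1)/(-6152) = ((-69 - 44)*(-39) - 1)/(-6152) = (-113*(-39) - 1)*(-1/6152) = (4407 - 1)*(-1/6152) = 4406*(-1/6152) = -2203/3076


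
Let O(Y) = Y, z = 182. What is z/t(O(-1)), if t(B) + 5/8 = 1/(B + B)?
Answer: -1456/9 ≈ -161.78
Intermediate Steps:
t(B) = -5/8 + 1/(2*B) (t(B) = -5/8 + 1/(B + B) = -5/8 + 1/(2*B))
z/t(O(-1)) = 182/(((⅛)*(4 - 5*(-1))/(-1))) = 182/(((⅛)*(-1)*(4 + 5))) = 182/(((⅛)*(-1)*9)) = 182/(-9/8) = 182*(-8/9) = -1456/9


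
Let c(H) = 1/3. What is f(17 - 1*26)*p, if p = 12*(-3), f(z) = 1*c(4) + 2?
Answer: -84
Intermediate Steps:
c(H) = 1/3
f(z) = 7/3 (f(z) = 1*(1/3) + 2 = 1/3 + 2 = 7/3)
p = -36
f(17 - 1*26)*p = (7/3)*(-36) = -84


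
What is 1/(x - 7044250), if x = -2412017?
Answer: -1/9456267 ≈ -1.0575e-7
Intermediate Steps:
1/(x - 7044250) = 1/(-2412017 - 7044250) = 1/(-9456267) = -1/9456267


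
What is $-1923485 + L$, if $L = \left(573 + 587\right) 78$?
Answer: $-1833005$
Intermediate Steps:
$L = 90480$ ($L = 1160 \cdot 78 = 90480$)
$-1923485 + L = -1923485 + 90480 = -1833005$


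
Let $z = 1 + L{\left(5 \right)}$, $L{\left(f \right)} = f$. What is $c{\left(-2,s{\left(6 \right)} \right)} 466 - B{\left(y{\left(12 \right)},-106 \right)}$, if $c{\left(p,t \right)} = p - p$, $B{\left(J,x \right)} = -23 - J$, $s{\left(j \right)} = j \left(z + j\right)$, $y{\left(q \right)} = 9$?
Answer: $32$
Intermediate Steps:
$z = 6$ ($z = 1 + 5 = 6$)
$s{\left(j \right)} = j \left(6 + j\right)$
$c{\left(p,t \right)} = 0$
$c{\left(-2,s{\left(6 \right)} \right)} 466 - B{\left(y{\left(12 \right)},-106 \right)} = 0 \cdot 466 - \left(-23 - 9\right) = 0 - \left(-23 - 9\right) = 0 - -32 = 0 + 32 = 32$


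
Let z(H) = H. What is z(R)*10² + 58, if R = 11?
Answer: 1158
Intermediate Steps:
z(R)*10² + 58 = 11*10² + 58 = 11*100 + 58 = 1100 + 58 = 1158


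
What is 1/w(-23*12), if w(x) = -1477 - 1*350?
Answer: -1/1827 ≈ -0.00054735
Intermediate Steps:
w(x) = -1827 (w(x) = -1477 - 350 = -1827)
1/w(-23*12) = 1/(-1827) = -1/1827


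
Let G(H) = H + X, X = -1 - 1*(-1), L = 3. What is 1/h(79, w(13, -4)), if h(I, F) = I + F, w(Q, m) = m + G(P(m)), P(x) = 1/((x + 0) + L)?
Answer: 1/74 ≈ 0.013514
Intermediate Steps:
X = 0 (X = -1 + 1 = 0)
P(x) = 1/(3 + x) (P(x) = 1/((x + 0) + 3) = 1/(x + 3) = 1/(3 + x))
G(H) = H (G(H) = H + 0 = H)
w(Q, m) = m + 1/(3 + m)
h(I, F) = F + I
1/h(79, w(13, -4)) = 1/((1 - 4*(3 - 4))/(3 - 4) + 79) = 1/((1 - 4*(-1))/(-1) + 79) = 1/(-(1 + 4) + 79) = 1/(-1*5 + 79) = 1/(-5 + 79) = 1/74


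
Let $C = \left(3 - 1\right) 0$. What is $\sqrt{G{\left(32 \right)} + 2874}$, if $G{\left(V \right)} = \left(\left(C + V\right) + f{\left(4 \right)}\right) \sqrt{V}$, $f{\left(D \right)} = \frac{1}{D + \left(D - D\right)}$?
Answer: $\sqrt{2874 + 129 \sqrt{2}} \approx 55.285$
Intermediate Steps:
$C = 0$ ($C = 2 \cdot 0 = 0$)
$f{\left(D \right)} = \frac{1}{D}$ ($f{\left(D \right)} = \frac{1}{D + 0} = \frac{1}{D}$)
$G{\left(V \right)} = \sqrt{V} \left(\frac{1}{4} + V\right)$ ($G{\left(V \right)} = \left(\left(0 + V\right) + \frac{1}{4}\right) \sqrt{V} = \left(V + \frac{1}{4}\right) \sqrt{V} = \left(\frac{1}{4} + V\right) \sqrt{V} = \sqrt{V} \left(\frac{1}{4} + V\right)$)
$\sqrt{G{\left(32 \right)} + 2874} = \sqrt{\sqrt{32} \left(\frac{1}{4} + 32\right) + 2874} = \sqrt{4 \sqrt{2} \cdot \frac{129}{4} + 2874} = \sqrt{129 \sqrt{2} + 2874} = \sqrt{2874 + 129 \sqrt{2}}$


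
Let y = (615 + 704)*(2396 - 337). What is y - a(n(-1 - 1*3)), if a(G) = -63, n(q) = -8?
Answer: 2715884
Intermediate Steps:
y = 2715821 (y = 1319*2059 = 2715821)
y - a(n(-1 - 1*3)) = 2715821 - 1*(-63) = 2715821 + 63 = 2715884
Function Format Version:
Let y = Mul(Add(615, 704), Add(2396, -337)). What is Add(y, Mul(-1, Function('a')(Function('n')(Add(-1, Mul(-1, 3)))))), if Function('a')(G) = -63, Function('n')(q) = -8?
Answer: 2715884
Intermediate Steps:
y = 2715821 (y = Mul(1319, 2059) = 2715821)
Add(y, Mul(-1, Function('a')(Function('n')(Add(-1, Mul(-1, 3)))))) = Add(2715821, Mul(-1, -63)) = Add(2715821, 63) = 2715884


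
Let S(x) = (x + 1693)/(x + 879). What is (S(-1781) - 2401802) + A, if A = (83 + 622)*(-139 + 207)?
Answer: -96508338/41 ≈ -2.3539e+6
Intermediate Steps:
A = 47940 (A = 705*68 = 47940)
S(x) = (1693 + x)/(879 + x)
(S(-1781) - 2401802) + A = ((1693 - 1781)/(879 - 1781) - 2401802) + 47940 = (-88/(-902) - 2401802) + 47940 = (-1/902*(-88) - 2401802) + 47940 = (4/41 - 2401802) + 47940 = -98473878/41 + 47940 = -96508338/41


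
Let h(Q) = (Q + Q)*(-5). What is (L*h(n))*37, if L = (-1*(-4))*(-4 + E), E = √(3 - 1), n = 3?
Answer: 17760 - 4440*√2 ≈ 11481.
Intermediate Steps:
E = √2 ≈ 1.4142
h(Q) = -10*Q (h(Q) = (2*Q)*(-5) = -10*Q)
L = -16 + 4*√2 (L = (-1*(-4))*(-4 + √2) = 4*(-4 + √2) = -16 + 4*√2 ≈ -10.343)
(L*h(n))*37 = ((-16 + 4*√2)*(-10*3))*37 = ((-16 + 4*√2)*(-30))*37 = (480 - 120*√2)*37 = 17760 - 4440*√2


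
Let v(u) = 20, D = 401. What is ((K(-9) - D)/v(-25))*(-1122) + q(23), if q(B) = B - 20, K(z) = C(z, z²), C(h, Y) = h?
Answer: 23004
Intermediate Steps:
K(z) = z
q(B) = -20 + B
((K(-9) - D)/v(-25))*(-1122) + q(23) = ((-9 - 1*401)/20)*(-1122) + (-20 + 23) = ((-9 - 401)*(1/20))*(-1122) + 3 = -410*1/20*(-1122) + 3 = -41/2*(-1122) + 3 = 23001 + 3 = 23004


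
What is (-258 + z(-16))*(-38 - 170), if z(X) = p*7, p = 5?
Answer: 46384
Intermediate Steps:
z(X) = 35 (z(X) = 5*7 = 35)
(-258 + z(-16))*(-38 - 170) = (-258 + 35)*(-38 - 170) = -223*(-208) = 46384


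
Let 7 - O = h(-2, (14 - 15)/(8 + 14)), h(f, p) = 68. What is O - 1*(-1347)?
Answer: 1286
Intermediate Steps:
O = -61 (O = 7 - 1*68 = 7 - 68 = -61)
O - 1*(-1347) = -61 - 1*(-1347) = -61 + 1347 = 1286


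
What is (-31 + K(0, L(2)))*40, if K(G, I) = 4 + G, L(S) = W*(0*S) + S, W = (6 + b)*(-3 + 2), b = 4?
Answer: -1080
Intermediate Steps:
W = -10 (W = (6 + 4)*(-3 + 2) = 10*(-1) = -10)
L(S) = S (L(S) = -0*S + S = -10*0 + S = 0 + S = S)
(-31 + K(0, L(2)))*40 = (-31 + (4 + 0))*40 = (-31 + 4)*40 = -27*40 = -1080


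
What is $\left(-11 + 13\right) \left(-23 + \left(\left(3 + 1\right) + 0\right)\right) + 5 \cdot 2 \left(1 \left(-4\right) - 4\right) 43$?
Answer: $-3478$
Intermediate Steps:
$\left(-11 + 13\right) \left(-23 + \left(\left(3 + 1\right) + 0\right)\right) + 5 \cdot 2 \left(1 \left(-4\right) - 4\right) 43 = 2 \left(-23 + \left(4 + 0\right)\right) + 10 \left(-4 - 4\right) 43 = 2 \left(-23 + 4\right) + 10 \left(-8\right) 43 = 2 \left(-19\right) - 3440 = -38 - 3440 = -3478$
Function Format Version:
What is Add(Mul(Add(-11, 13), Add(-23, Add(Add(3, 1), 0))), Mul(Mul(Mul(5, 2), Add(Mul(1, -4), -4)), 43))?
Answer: -3478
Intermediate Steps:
Add(Mul(Add(-11, 13), Add(-23, Add(Add(3, 1), 0))), Mul(Mul(Mul(5, 2), Add(Mul(1, -4), -4)), 43)) = Add(Mul(2, Add(-23, Add(4, 0))), Mul(Mul(10, Add(-4, -4)), 43)) = Add(Mul(2, Add(-23, 4)), Mul(Mul(10, -8), 43)) = Add(Mul(2, -19), Mul(-80, 43)) = Add(-38, -3440) = -3478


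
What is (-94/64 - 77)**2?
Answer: 6305121/1024 ≈ 6157.3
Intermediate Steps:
(-94/64 - 77)**2 = (-94*1/64 - 77)**2 = (-47/32 - 77)**2 = (-2511/32)**2 = 6305121/1024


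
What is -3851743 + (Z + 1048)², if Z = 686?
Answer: -844987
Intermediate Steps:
-3851743 + (Z + 1048)² = -3851743 + (686 + 1048)² = -3851743 + 1734² = -3851743 + 3006756 = -844987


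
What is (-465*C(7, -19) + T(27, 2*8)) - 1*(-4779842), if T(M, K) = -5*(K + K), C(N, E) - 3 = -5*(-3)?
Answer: 4771312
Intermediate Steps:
C(N, E) = 18 (C(N, E) = 3 - 5*(-3) = 3 + 15 = 18)
T(M, K) = -10*K
(-465*C(7, -19) + T(27, 2*8)) - 1*(-4779842) = (-465*18 - 20*8) - 1*(-4779842) = (-8370 - 10*16) + 4779842 = (-8370 - 160) + 4779842 = -8530 + 4779842 = 4771312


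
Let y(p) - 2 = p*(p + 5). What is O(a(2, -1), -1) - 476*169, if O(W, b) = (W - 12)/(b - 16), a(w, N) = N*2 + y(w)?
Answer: -1367550/17 ≈ -80444.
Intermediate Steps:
y(p) = 2 + p*(5 + p) (y(p) = 2 + p*(p + 5) = 2 + p*(5 + p))
a(w, N) = 2 + w² + 2*N + 5*w (a(w, N) = N*2 + (2 + w² + 5*w) = 2*N + (2 + w² + 5*w) = 2 + w² + 2*N + 5*w)
O(W, b) = (-12 + W)/(-16 + b)
O(a(2, -1), -1) - 476*169 = (-12 + (2 + 2² + 2*(-1) + 5*2))/(-16 - 1) - 476*169 = (-12 + (2 + 4 - 2 + 10))/(-17) - 80444 = -(-12 + 14)/17 - 80444 = -1/17*2 - 80444 = -2/17 - 80444 = -1367550/17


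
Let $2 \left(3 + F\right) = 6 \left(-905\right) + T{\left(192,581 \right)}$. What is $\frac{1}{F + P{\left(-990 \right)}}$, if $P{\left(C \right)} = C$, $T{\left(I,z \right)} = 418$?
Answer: $- \frac{1}{3499} \approx -0.0002858$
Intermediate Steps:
$F = -2509$ ($F = -3 + \frac{6 \left(-905\right) + 418}{2} = -3 + \frac{-5430 + 418}{2} = -3 + \frac{1}{2} \left(-5012\right) = -3 - 2506 = -2509$)
$\frac{1}{F + P{\left(-990 \right)}} = \frac{1}{-2509 - 990} = \frac{1}{-3499} = - \frac{1}{3499}$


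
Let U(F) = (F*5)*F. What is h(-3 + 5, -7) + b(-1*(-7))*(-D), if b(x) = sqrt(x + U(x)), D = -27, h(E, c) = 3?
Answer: 3 + 162*sqrt(7) ≈ 431.61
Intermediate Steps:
U(F) = 5*F**2 (U(F) = (5*F)*F = 5*F**2)
b(x) = sqrt(x + 5*x**2)
h(-3 + 5, -7) + b(-1*(-7))*(-D) = 3 + sqrt((-1*(-7))*(1 + 5*(-1*(-7))))*(-1*(-27)) = 3 + sqrt(7*(1 + 5*7))*27 = 3 + sqrt(7*(1 + 35))*27 = 3 + sqrt(7*36)*27 = 3 + sqrt(252)*27 = 3 + (6*sqrt(7))*27 = 3 + 162*sqrt(7)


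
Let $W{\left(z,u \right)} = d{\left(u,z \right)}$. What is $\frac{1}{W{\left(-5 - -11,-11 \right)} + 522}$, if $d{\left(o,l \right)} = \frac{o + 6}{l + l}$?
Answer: $\frac{12}{6259} \approx 0.0019172$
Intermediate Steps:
$d{\left(o,l \right)} = \frac{6 + o}{2 l}$
$W{\left(z,u \right)} = \frac{6 + u}{2 z}$
$\frac{1}{W{\left(-5 - -11,-11 \right)} + 522} = \frac{1}{\frac{6 - 11}{2 \left(-5 - -11\right)} + 522} = \frac{1}{\frac{1}{2} \frac{1}{-5 + 11} \left(-5\right) + 522} = \frac{1}{\frac{1}{2} \cdot \frac{1}{6} \left(-5\right) + 522} = \frac{1}{- \frac{5}{12} + 522} = \frac{1}{\frac{6259}{12}} = \frac{12}{6259}$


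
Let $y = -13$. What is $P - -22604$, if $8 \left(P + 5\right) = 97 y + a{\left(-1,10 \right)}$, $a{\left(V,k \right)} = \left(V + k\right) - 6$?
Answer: $\frac{89767}{4} \approx 22442.0$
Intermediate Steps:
$a{\left(V,k \right)} = -6 + V + k$
$P = - \frac{649}{4}$ ($P = -5 + \frac{97 \left(-13\right) - -3}{8} = -5 + \frac{-1261 + 3}{8} = -5 + \frac{1}{8} \left(-1258\right) = -5 - \frac{629}{4} = - \frac{649}{4} \approx -162.25$)
$P - -22604 = - \frac{649}{4} - -22604 = - \frac{649}{4} + 22604 = \frac{89767}{4}$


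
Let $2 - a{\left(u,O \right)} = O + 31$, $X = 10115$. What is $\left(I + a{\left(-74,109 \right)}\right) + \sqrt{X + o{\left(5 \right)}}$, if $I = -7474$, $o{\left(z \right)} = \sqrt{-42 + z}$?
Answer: $-7612 + \sqrt{10115 + i \sqrt{37}} \approx -7511.4 + 0.03024 i$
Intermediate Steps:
$a{\left(u,O \right)} = -29 - O$ ($a{\left(u,O \right)} = 2 - \left(O + 31\right) = 2 - \left(31 + O\right) = -29 - O$)
$\left(I + a{\left(-74,109 \right)}\right) + \sqrt{X + o{\left(5 \right)}} = \left(-7474 - 138\right) + \sqrt{10115 + \sqrt{-42 + 5}} = \left(-7474 - 138\right) + \sqrt{10115 + \sqrt{-37}} = \left(-7474 - 138\right) + \sqrt{10115 + i \sqrt{37}} = -7612 + \sqrt{10115 + i \sqrt{37}}$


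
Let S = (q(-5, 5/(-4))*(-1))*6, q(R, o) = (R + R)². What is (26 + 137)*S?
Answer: -97800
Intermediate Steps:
q(R, o) = 4*R² (q(R, o) = (2*R)² = 4*R²)
S = -600 (S = ((4*(-5)²)*(-1))*6 = ((4*25)*(-1))*6 = (100*(-1))*6 = -100*6 = -600)
(26 + 137)*S = (26 + 137)*(-600) = 163*(-600) = -97800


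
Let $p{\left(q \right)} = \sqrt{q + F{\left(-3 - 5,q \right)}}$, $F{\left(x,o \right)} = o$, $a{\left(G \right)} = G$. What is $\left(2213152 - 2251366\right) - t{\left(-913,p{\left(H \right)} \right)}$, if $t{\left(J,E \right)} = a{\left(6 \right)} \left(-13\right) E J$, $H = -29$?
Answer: $-38214 - 71214 i \sqrt{58} \approx -38214.0 - 5.4235 \cdot 10^{5} i$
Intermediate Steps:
$p{\left(q \right)} = \sqrt{2} \sqrt{q}$ ($p{\left(q \right)} = \sqrt{q + q} = \sqrt{2 q} = \sqrt{2} \sqrt{q}$)
$t{\left(J,E \right)} = - 78 E J$ ($t{\left(J,E \right)} = 6 \left(-13\right) E J = - 78 E J$)
$\left(2213152 - 2251366\right) - t{\left(-913,p{\left(H \right)} \right)} = \left(2213152 - 2251366\right) - \left(-78\right) \sqrt{2} \sqrt{-29} \left(-913\right) = -38214 - \left(-78\right) \sqrt{2} i \sqrt{29} \left(-913\right) = -38214 - \left(-78\right) i \sqrt{58} \left(-913\right) = -38214 - 71214 i \sqrt{58}$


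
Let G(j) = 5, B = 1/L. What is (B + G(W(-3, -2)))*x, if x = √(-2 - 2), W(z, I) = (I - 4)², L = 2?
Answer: 11*I ≈ 11.0*I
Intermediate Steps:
W(z, I) = (-4 + I)²
B = ½ (B = 1/2 = ½ ≈ 0.50000)
x = 2*I (x = √(-4) = 2*I ≈ 2.0*I)
(B + G(W(-3, -2)))*x = (½ + 5)*(2*I) = 11*(2*I)/2 = 11*I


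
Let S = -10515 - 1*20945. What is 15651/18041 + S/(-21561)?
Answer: 905021071/388982001 ≈ 2.3266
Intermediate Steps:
S = -31460 (S = -10515 - 20945 = -31460)
15651/18041 + S/(-21561) = 15651/18041 - 31460/(-21561) = 15651*(1/18041) - 31460*(-1/21561) = 15651/18041 + 31460/21561 = 905021071/388982001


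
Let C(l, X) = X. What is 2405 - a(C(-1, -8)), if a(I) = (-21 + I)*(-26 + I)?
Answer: 1419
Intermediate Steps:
a(I) = (-26 + I)*(-21 + I)
2405 - a(C(-1, -8)) = 2405 - (546 + (-8)**2 - 47*(-8)) = 2405 - (546 + 64 + 376) = 2405 - 1*986 = 2405 - 986 = 1419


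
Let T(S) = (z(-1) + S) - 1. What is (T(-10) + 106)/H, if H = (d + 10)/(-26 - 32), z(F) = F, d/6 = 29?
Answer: -1363/46 ≈ -29.630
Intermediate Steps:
d = 174 (d = 6*29 = 174)
T(S) = -2 + S (T(S) = (-1 + S) - 1 = -2 + S)
H = -92/29 (H = (174 + 10)/(-26 - 32) = 184/(-58) = 184*(-1/58) = -92/29 ≈ -3.1724)
(T(-10) + 106)/H = ((-2 - 10) + 106)/(-92/29) = -29*(-12 + 106)/92 = -29/92*94 = -1363/46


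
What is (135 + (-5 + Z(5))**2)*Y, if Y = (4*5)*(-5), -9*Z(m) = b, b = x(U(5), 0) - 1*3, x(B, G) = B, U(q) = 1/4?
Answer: -5088025/324 ≈ -15704.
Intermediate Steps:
U(q) = 1/4
b = -11/4 (b = 1/4 - 1*3 = 1/4 - 3 = -11/4 ≈ -2.7500)
Z(m) = 11/36 (Z(m) = -1/9*(-11/4) = 11/36)
Y = -100 (Y = 20*(-5) = -100)
(135 + (-5 + Z(5))**2)*Y = (135 + (-5 + 11/36)**2)*(-100) = (135 + (-169/36)**2)*(-100) = (135 + 28561/1296)*(-100) = (203521/1296)*(-100) = -5088025/324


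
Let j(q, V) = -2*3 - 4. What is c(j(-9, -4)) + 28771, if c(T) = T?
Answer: 28761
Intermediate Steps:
j(q, V) = -10 (j(q, V) = -6 - 4 = -10)
c(j(-9, -4)) + 28771 = -10 + 28771 = 28761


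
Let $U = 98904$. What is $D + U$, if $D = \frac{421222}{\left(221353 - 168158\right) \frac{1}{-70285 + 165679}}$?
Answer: $\frac{45443249748}{53195} \approx 8.5428 \cdot 10^{5}$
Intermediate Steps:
$D = \frac{40182051468}{53195}$ ($D = \frac{421222}{53195 \cdot \frac{1}{95394}} = \frac{421222}{\frac{53195}{95394}} = 421222 \cdot \frac{95394}{53195} = \frac{40182051468}{53195} \approx 7.5537 \cdot 10^{5}$)
$D + U = \frac{40182051468}{53195} + 98904 = \frac{45443249748}{53195}$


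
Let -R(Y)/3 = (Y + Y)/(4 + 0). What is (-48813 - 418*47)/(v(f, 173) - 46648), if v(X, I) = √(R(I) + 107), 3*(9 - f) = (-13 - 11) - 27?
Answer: 6386950864/4352072113 + 68459*I*√610/4352072113 ≈ 1.4676 + 0.00038851*I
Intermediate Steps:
f = 26 (f = 9 - ((-13 - 11) - 27)/3 = 9 - (-24 - 27)/3 = 9 - ⅓*(-51) = 9 + 17 = 26)
R(Y) = -3*Y/2 (R(Y) = -3*(Y + Y)/(4 + 0) = -3*2*Y/4 = -3*Y/2)
v(X, I) = √(107 - 3*I/2) (v(X, I) = √(-3*I/2 + 107) = √(107 - 3*I/2))
(-48813 - 418*47)/(v(f, 173) - 46648) = (-48813 - 418*47)/(√(428 - 6*173)/2 - 46648) = (-48813 - 19646)/(√(428 - 1038)/2 - 46648) = -68459/(√(-610)/2 - 46648) = -68459/((I*√610)/2 - 46648) = -68459/(I*√610/2 - 46648) = -68459/(-46648 + I*√610/2)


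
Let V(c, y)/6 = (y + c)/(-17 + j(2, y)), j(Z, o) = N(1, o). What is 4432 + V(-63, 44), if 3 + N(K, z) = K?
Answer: 4438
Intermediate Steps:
N(K, z) = -3 + K
j(Z, o) = -2 (j(Z, o) = -3 + 1 = -2)
V(c, y) = -6*c/19 - 6*y/19 (V(c, y) = 6*((y + c)/(-17 - 2)) = 6*((c + y)/(-19)) = 6*((c + y)*(-1/19)) = 6*(-c/19 - y/19) = -6*c/19 - 6*y/19)
4432 + V(-63, 44) = 4432 + (-6/19*(-63) - 6/19*44) = 4432 + (378/19 - 264/19) = 4432 + 6 = 4438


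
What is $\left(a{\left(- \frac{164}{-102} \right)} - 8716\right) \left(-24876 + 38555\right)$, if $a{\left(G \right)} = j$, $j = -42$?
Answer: $-119800682$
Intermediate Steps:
$a{\left(G \right)} = -42$
$\left(a{\left(- \frac{164}{-102} \right)} - 8716\right) \left(-24876 + 38555\right) = \left(-42 - 8716\right) \left(-24876 + 38555\right) = \left(-8758\right) 13679 = -119800682$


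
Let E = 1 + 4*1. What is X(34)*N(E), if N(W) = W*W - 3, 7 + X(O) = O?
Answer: 594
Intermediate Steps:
X(O) = -7 + O
E = 5 (E = 1 + 4 = 5)
N(W) = -3 + W² (N(W) = W² - 3 = -3 + W²)
X(34)*N(E) = (-7 + 34)*(-3 + 5²) = 27*(-3 + 25) = 27*22 = 594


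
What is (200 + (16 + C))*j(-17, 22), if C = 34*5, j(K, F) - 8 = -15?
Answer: -2702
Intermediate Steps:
j(K, F) = -7 (j(K, F) = 8 - 15 = -7)
C = 170
(200 + (16 + C))*j(-17, 22) = (200 + (16 + 170))*(-7) = (200 + 186)*(-7) = 386*(-7) = -2702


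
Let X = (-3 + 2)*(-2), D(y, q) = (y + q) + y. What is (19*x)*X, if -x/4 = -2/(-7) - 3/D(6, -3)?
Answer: 152/21 ≈ 7.2381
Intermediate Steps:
D(y, q) = q + 2*y (D(y, q) = (q + y) + y = q + 2*y)
X = 2 (X = -1*(-2) = 2)
x = 4/21 (x = -4*(-2/(-7) - 3/(-3 + 2*6)) = -4*(-2*(-1/7) - 3/(-3 + 12)) = -4*(2/7 - 3/9) = -4*(2/7 - 3*1/9) = -4*(2/7 - 1/3) = -4*(-1/21) = 4/21 ≈ 0.19048)
(19*x)*X = (19*(4/21))*2 = (76/21)*2 = 152/21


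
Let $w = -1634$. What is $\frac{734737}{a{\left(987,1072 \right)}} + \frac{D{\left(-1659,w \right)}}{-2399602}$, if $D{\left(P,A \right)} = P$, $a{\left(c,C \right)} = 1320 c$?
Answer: $\frac{882618893117}{1563148734840} \approx 0.56464$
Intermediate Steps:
$\frac{734737}{a{\left(987,1072 \right)}} + \frac{D{\left(-1659,w \right)}}{-2399602} = \frac{734737}{1320 \cdot 987} - \frac{1659}{-2399602} = \frac{734737}{1302840} - - \frac{1659}{2399602} = 734737 \cdot \frac{1}{1302840} + \frac{1659}{2399602} = \frac{734737}{1302840} + \frac{1659}{2399602} = \frac{882618893117}{1563148734840}$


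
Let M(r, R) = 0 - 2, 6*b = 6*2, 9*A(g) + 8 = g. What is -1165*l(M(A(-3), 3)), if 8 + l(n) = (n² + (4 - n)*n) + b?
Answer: 16310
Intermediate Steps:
A(g) = -8/9 + g/9
b = 2 (b = (6*2)/6 = (⅙)*12 = 2)
M(r, R) = -2
l(n) = -6 + n² + n*(4 - n) (l(n) = -8 + ((n² + (4 - n)*n) + 2) = -8 + ((n² + n*(4 - n)) + 2) = -8 + (2 + n² + n*(4 - n)) = -6 + n² + n*(4 - n))
-1165*l(M(A(-3), 3)) = -1165*(-6 + 4*(-2)) = -1165*(-6 - 8) = -1165*(-14) = 16310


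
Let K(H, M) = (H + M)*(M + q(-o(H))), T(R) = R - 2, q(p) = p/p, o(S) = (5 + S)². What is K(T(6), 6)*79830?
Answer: 5588100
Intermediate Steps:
q(p) = 1
T(R) = -2 + R
K(H, M) = (1 + M)*(H + M) (K(H, M) = (H + M)*(M + 1) = (H + M)*(1 + M) = (1 + M)*(H + M))
K(T(6), 6)*79830 = ((-2 + 6) + 6 + 6² + (-2 + 6)*6)*79830 = (4 + 6 + 36 + 4*6)*79830 = (4 + 6 + 36 + 24)*79830 = 70*79830 = 5588100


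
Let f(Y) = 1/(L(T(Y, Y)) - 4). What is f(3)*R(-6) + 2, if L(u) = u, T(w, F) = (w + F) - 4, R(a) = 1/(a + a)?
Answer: 49/24 ≈ 2.0417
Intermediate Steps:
R(a) = 1/(2*a)
T(w, F) = -4 + F + w (T(w, F) = (F + w) - 4 = -4 + F + w)
f(Y) = 1/(-8 + 2*Y) (f(Y) = 1/((-4 + Y + Y) - 4) = 1/((-4 + 2*Y) - 4) = 1/(-8 + 2*Y))
f(3)*R(-6) + 2 = (1/(2*(-4 + 3)))*((½)/(-6)) + 2 = ((½)/(-1))*((½)*(-⅙)) + 2 = ((½)*(-1))*(-1/12) + 2 = -½*(-1/12) + 2 = 1/24 + 2 = 49/24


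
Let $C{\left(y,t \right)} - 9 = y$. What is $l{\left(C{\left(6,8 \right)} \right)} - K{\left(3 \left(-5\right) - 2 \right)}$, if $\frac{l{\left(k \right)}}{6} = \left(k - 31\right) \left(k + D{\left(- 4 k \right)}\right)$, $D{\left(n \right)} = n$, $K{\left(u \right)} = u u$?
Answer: $4031$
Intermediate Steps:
$K{\left(u \right)} = u^{2}$
$C{\left(y,t \right)} = 9 + y$
$l{\left(k \right)} = - 18 k \left(-31 + k\right)$ ($l{\left(k \right)} = 6 \left(k - 31\right) \left(k - 4 k\right) = 6 \left(-31 + k\right) \left(- 3 k\right) = 6 \left(- 3 k \left(-31 + k\right)\right) = - 18 k \left(-31 + k\right)$)
$l{\left(C{\left(6,8 \right)} \right)} - K{\left(3 \left(-5\right) - 2 \right)} = 18 \left(9 + 6\right) \left(31 - \left(9 + 6\right)\right) - \left(3 \left(-5\right) - 2\right)^{2} = 18 \cdot 15 \left(31 - 15\right) - \left(-15 - 2\right)^{2} = 18 \cdot 15 \left(31 - 15\right) - \left(-17\right)^{2} = 18 \cdot 15 \cdot 16 - 289 = 4320 - 289 = 4031$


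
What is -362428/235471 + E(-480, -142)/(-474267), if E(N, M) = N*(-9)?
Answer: -57634958332/37225374919 ≈ -1.5483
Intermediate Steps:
E(N, M) = -9*N
-362428/235471 + E(-480, -142)/(-474267) = -362428/235471 - 9*(-480)/(-474267) = -362428*1/235471 + 4320*(-1/474267) = -362428/235471 - 1440/158089 = -57634958332/37225374919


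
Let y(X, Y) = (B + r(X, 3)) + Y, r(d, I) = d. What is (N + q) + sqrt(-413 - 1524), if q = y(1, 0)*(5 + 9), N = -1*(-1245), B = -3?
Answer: 1217 + I*sqrt(1937) ≈ 1217.0 + 44.011*I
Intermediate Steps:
y(X, Y) = -3 + X + Y (y(X, Y) = (-3 + X) + Y = -3 + X + Y)
N = 1245
q = -28 (q = (-3 + 1 + 0)*(5 + 9) = -2*14 = -28)
(N + q) + sqrt(-413 - 1524) = (1245 - 28) + sqrt(-413 - 1524) = 1217 + sqrt(-1937) = 1217 + I*sqrt(1937)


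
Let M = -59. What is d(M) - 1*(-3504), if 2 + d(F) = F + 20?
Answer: 3463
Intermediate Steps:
d(F) = 18 + F (d(F) = -2 + (F + 20) = -2 + (20 + F) = 18 + F)
d(M) - 1*(-3504) = (18 - 59) - 1*(-3504) = -41 + 3504 = 3463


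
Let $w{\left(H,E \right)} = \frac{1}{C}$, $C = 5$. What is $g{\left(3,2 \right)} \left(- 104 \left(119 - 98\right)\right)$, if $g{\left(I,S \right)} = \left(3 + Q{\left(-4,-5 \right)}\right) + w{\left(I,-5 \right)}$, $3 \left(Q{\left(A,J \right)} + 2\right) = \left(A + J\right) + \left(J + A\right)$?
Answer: $\frac{52416}{5} \approx 10483.0$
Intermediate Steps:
$w{\left(H,E \right)} = \frac{1}{5}$
$Q{\left(A,J \right)} = -2 + \frac{2 A}{3} + \frac{2 J}{3}$ ($Q{\left(A,J \right)} = -2 + \frac{\left(A + J\right) + \left(J + A\right)}{3} = -2 + \frac{\left(A + J\right) + \left(A + J\right)}{3} = -2 + \frac{2 A + 2 J}{3} = -2 + \left(\frac{2 A}{3} + \frac{2 J}{3}\right) = -2 + \frac{2 A}{3} + \frac{2 J}{3}$)
$g{\left(I,S \right)} = - \frac{24}{5}$ ($g{\left(I,S \right)} = \left(3 + \left(-2 + \frac{2}{3} \left(-4\right) + \frac{2}{3} \left(-5\right)\right)\right) + \frac{1}{5} = \left(3 - 8\right) + \frac{1}{5} = -5 + \frac{1}{5} = - \frac{24}{5}$)
$g{\left(3,2 \right)} \left(- 104 \left(119 - 98\right)\right) = - \frac{24 \left(- 104 \left(119 - 98\right)\right)}{5} = - \frac{24 \left(\left(-104\right) 21\right)}{5} = \left(- \frac{24}{5}\right) \left(-2184\right) = \frac{52416}{5}$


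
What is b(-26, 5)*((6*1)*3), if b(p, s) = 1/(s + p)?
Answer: -6/7 ≈ -0.85714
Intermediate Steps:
b(p, s) = 1/(p + s)
b(-26, 5)*((6*1)*3) = ((6*1)*3)/(-26 + 5) = (6*3)/(-21) = -1/21*18 = -6/7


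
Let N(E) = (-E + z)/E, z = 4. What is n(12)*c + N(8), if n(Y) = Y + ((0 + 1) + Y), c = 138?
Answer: 6899/2 ≈ 3449.5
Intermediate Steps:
N(E) = (4 - E)/E (N(E) = (-E + 4)/E = (4 - E)/E)
n(Y) = 1 + 2*Y (n(Y) = Y + (1 + Y) = 1 + 2*Y)
n(12)*c + N(8) = (1 + 2*12)*138 + (4 - 1*8)/8 = (1 + 24)*138 + (4 - 8)/8 = 25*138 + (⅛)*(-4) = 3450 - ½ = 6899/2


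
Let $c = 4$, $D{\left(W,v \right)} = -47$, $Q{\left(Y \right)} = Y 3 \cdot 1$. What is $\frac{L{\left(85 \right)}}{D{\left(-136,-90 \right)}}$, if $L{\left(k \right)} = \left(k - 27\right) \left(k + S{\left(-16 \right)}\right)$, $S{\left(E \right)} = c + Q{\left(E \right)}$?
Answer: $- \frac{2378}{47} \approx -50.596$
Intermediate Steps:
$Q{\left(Y \right)} = 3 Y$ ($Q{\left(Y \right)} = 3 Y 1 = 3 Y$)
$S{\left(E \right)} = 4 + 3 E$
$L{\left(k \right)} = \left(-44 + k\right) \left(-27 + k\right)$ ($L{\left(k \right)} = \left(k - 27\right) \left(k + \left(4 + 3 \left(-16\right)\right)\right) = \left(-27 + k\right) \left(k + \left(4 - 48\right)\right) = \left(-27 + k\right) \left(k - 44\right) = \left(-27 + k\right) \left(-44 + k\right) = \left(-44 + k\right) \left(-27 + k\right)$)
$\frac{L{\left(85 \right)}}{D{\left(-136,-90 \right)}} = \frac{1188 + 85^{2} - 6035}{-47} = \left(1188 + 7225 - 6035\right) \left(- \frac{1}{47}\right) = 2378 \left(- \frac{1}{47}\right) = - \frac{2378}{47}$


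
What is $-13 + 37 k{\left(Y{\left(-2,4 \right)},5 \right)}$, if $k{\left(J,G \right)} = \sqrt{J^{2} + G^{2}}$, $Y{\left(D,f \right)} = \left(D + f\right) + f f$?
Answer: $-13 + 37 \sqrt{349} \approx 678.22$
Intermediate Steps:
$Y{\left(D,f \right)} = D + f + f^{2}$ ($Y{\left(D,f \right)} = \left(D + f\right) + f^{2} = D + f + f^{2}$)
$k{\left(J,G \right)} = \sqrt{G^{2} + J^{2}}$
$-13 + 37 k{\left(Y{\left(-2,4 \right)},5 \right)} = -13 + 37 \sqrt{5^{2} + \left(-2 + 4 + 4^{2}\right)^{2}} = -13 + 37 \sqrt{25 + \left(-2 + 4 + 16\right)^{2}} = -13 + 37 \sqrt{25 + 18^{2}} = -13 + 37 \sqrt{25 + 324} = -13 + 37 \sqrt{349}$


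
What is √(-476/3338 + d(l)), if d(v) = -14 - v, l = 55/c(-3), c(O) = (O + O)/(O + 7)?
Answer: √564679446/5007 ≈ 4.7460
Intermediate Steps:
c(O) = 2*O/(7 + O) (c(O) = (2*O)/(7 + O) = 2*O/(7 + O))
l = -110/3 (l = 55/((2*(-3)/(7 - 3))) = 55/((2*(-3)/4)) = 55/((2*(-3)*(¼))) = 55/(-3/2) = 55*(-⅔) = -110/3 ≈ -36.667)
√(-476/3338 + d(l)) = √(-476/3338 + (-14 - 1*(-110/3))) = √(-476*1/3338 + (-14 + 110/3)) = √(-238/1669 + 68/3) = √(112778/5007) = √564679446/5007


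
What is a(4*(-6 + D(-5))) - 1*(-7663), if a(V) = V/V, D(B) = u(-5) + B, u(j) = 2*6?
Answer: 7664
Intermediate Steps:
u(j) = 12
D(B) = 12 + B
a(V) = 1
a(4*(-6 + D(-5))) - 1*(-7663) = 1 - 1*(-7663) = 1 + 7663 = 7664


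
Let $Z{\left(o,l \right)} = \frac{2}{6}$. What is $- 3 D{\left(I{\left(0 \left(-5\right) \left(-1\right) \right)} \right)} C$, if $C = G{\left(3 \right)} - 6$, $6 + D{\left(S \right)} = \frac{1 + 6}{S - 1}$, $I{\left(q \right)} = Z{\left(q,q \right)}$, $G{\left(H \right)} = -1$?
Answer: $- \frac{693}{2} \approx -346.5$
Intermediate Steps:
$Z{\left(o,l \right)} = \frac{1}{3}$ ($Z{\left(o,l \right)} = 2 \cdot \frac{1}{6} = \frac{1}{3}$)
$I{\left(q \right)} = \frac{1}{3}$
$D{\left(S \right)} = -6 + \frac{7}{-1 + S}$ ($D{\left(S \right)} = -6 + \frac{1 + 6}{S - 1} = -6 + \frac{7}{-1 + S}$)
$C = -7$ ($C = -1 - 6 = -7$)
$- 3 D{\left(I{\left(0 \left(-5\right) \left(-1\right) \right)} \right)} C = - 3 \frac{13 - 2}{-1 + \frac{1}{3}} \left(-7\right) = - 3 \frac{13 - 2}{- \frac{2}{3}} \left(-7\right) = - 3 \left(\left(- \frac{3}{2}\right) 11\right) \left(-7\right) = \left(-3\right) \left(- \frac{33}{2}\right) \left(-7\right) = \frac{99}{2} \left(-7\right) = - \frac{693}{2}$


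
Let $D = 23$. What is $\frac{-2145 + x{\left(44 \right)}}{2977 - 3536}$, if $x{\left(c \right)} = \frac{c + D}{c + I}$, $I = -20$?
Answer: $\frac{51413}{13416} \approx 3.8322$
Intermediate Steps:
$x{\left(c \right)} = \frac{23 + c}{-20 + c}$ ($x{\left(c \right)} = \frac{c + 23}{c - 20} = \frac{23 + c}{-20 + c}$)
$\frac{-2145 + x{\left(44 \right)}}{2977 - 3536} = \frac{-2145 + \frac{23 + 44}{-20 + 44}}{2977 - 3536} = \frac{-2145 + \frac{1}{24} \cdot 67}{-559} = \left(-2145 + \frac{1}{24} \cdot 67\right) \left(- \frac{1}{559}\right) = \left(-2145 + \frac{67}{24}\right) \left(- \frac{1}{559}\right) = \left(- \frac{51413}{24}\right) \left(- \frac{1}{559}\right) = \frac{51413}{13416}$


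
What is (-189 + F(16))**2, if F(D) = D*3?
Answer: 19881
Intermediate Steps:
F(D) = 3*D
(-189 + F(16))**2 = (-189 + 3*16)**2 = (-189 + 48)**2 = (-141)**2 = 19881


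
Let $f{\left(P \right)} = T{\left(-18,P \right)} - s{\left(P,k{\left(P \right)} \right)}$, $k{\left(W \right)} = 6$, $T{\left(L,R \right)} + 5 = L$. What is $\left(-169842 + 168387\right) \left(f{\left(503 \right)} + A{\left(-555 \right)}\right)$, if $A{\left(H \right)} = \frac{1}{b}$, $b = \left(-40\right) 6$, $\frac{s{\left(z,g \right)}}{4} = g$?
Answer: $\frac{1094257}{16} \approx 68391.0$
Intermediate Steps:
$T{\left(L,R \right)} = -5 + L$
$s{\left(z,g \right)} = 4 g$
$b = -240$
$f{\left(P \right)} = -47$ ($f{\left(P \right)} = \left(-5 - 18\right) - 4 \cdot 6 = -23 - 24 = -47$)
$A{\left(H \right)} = - \frac{1}{240}$ ($A{\left(H \right)} = \frac{1}{-240} = - \frac{1}{240}$)
$\left(-169842 + 168387\right) \left(f{\left(503 \right)} + A{\left(-555 \right)}\right) = \left(-169842 + 168387\right) \left(-47 - \frac{1}{240}\right) = \left(-1455\right) \left(- \frac{11281}{240}\right) = \frac{1094257}{16}$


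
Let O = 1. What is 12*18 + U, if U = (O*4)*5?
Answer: 236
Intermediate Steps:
U = 20 (U = (1*4)*5 = 4*5 = 20)
12*18 + U = 12*18 + 20 = 216 + 20 = 236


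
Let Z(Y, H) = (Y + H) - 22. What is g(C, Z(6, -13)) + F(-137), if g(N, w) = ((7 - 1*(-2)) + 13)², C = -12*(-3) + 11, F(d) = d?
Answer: 347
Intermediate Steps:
C = 47 (C = 36 + 11 = 47)
Z(Y, H) = -22 + H + Y (Z(Y, H) = (H + Y) - 22 = -22 + H + Y)
g(N, w) = 484 (g(N, w) = ((7 + 2) + 13)² = (9 + 13)² = 22² = 484)
g(C, Z(6, -13)) + F(-137) = 484 - 137 = 347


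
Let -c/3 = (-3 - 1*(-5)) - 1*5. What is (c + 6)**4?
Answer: 50625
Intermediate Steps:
c = 9 (c = -3*((-3 - 1*(-5)) - 1*5) = -3*((-3 + 5) - 5) = -3*(2 - 5) = -3*(-3) = 9)
(c + 6)**4 = (9 + 6)**4 = 15**4 = 50625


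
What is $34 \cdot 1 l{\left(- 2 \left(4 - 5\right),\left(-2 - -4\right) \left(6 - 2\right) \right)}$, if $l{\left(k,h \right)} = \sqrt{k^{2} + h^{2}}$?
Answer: $68 \sqrt{17} \approx 280.37$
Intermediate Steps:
$l{\left(k,h \right)} = \sqrt{h^{2} + k^{2}}$
$34 \cdot 1 l{\left(- 2 \left(4 - 5\right),\left(-2 - -4\right) \left(6 - 2\right) \right)} = 34 \cdot 1 \sqrt{\left(\left(-2 - -4\right) \left(6 - 2\right)\right)^{2} + \left(- 2 \left(4 - 5\right)\right)^{2}} = 34 \sqrt{\left(\left(-2 + 4\right) 4\right)^{2} + \left(\left(-2\right) \left(-1\right)\right)^{2}} = 34 \sqrt{\left(2 \cdot 4\right)^{2} + 2^{2}} = 34 \sqrt{8^{2} + 4} = 34 \sqrt{64 + 4} = 34 \sqrt{68} = 34 \cdot 2 \sqrt{17} = 68 \sqrt{17}$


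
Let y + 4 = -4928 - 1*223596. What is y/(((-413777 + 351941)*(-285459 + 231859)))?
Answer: -4761/69050200 ≈ -6.8950e-5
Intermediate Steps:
y = -228528 (y = -4 + (-4928 - 1*223596) = -4 + (-4928 - 223596) = -4 - 228524 = -228528)
y/(((-413777 + 351941)*(-285459 + 231859))) = -228528*1/((-413777 + 351941)*(-285459 + 231859)) = -228528/((-61836*(-53600))) = -228528/3314409600 = -228528*1/3314409600 = -4761/69050200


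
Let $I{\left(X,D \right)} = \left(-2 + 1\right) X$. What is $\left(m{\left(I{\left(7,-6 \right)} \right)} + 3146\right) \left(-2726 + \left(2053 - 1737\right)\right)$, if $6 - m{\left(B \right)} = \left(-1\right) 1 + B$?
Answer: $-7615600$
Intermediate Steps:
$I{\left(X,D \right)} = - X$
$m{\left(B \right)} = 7 - B$ ($m{\left(B \right)} = 6 - \left(\left(-1\right) 1 + B\right) = 6 - \left(-1 + B\right) = 7 - B$)
$\left(m{\left(I{\left(7,-6 \right)} \right)} + 3146\right) \left(-2726 + \left(2053 - 1737\right)\right) = \left(\left(7 - \left(-1\right) 7\right) + 3146\right) \left(-2726 + \left(2053 - 1737\right)\right) = \left(\left(7 - -7\right) + 3146\right) \left(-2726 + \left(2053 - 1737\right)\right) = \left(\left(7 + 7\right) + 3146\right) \left(-2726 + 316\right) = \left(14 + 3146\right) \left(-2410\right) = 3160 \left(-2410\right) = -7615600$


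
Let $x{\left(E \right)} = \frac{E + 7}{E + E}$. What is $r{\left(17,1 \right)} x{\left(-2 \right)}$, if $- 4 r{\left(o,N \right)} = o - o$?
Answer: $0$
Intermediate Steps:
$r{\left(o,N \right)} = 0$ ($r{\left(o,N \right)} = - \frac{o - o}{4} = \left(- \frac{1}{4}\right) 0 = 0$)
$x{\left(E \right)} = \frac{7 + E}{2 E}$
$r{\left(17,1 \right)} x{\left(-2 \right)} = 0 \frac{7 - 2}{2 \left(-2\right)} = 0 \cdot \frac{1}{2} \left(- \frac{1}{2}\right) 5 = 0 \left(- \frac{5}{4}\right) = 0$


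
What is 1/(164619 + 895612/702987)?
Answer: 702987/115725912565 ≈ 6.0746e-6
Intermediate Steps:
1/(164619 + 895612/702987) = 1/(115725912565/702987) = 702987/115725912565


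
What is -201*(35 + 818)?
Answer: -171453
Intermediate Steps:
-201*(35 + 818) = -201*853 = -171453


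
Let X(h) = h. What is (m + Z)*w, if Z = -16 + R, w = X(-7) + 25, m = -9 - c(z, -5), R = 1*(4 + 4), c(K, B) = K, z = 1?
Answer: -324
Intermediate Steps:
R = 8 (R = 1*8 = 8)
m = -10 (m = -9 - 1*1 = -9 - 1 = -10)
w = 18 (w = -7 + 25 = 18)
Z = -8 (Z = -16 + 8 = -8)
(m + Z)*w = (-10 - 8)*18 = -18*18 = -324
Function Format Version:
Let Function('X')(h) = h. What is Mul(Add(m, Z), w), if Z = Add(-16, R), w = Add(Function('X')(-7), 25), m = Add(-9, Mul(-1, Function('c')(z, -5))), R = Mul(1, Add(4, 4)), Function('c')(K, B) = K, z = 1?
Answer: -324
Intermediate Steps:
R = 8 (R = Mul(1, 8) = 8)
m = -10 (m = Add(-9, Mul(-1, 1)) = Add(-9, -1) = -10)
w = 18 (w = Add(-7, 25) = 18)
Z = -8 (Z = Add(-16, 8) = -8)
Mul(Add(m, Z), w) = Mul(Add(-10, -8), 18) = Mul(-18, 18) = -324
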